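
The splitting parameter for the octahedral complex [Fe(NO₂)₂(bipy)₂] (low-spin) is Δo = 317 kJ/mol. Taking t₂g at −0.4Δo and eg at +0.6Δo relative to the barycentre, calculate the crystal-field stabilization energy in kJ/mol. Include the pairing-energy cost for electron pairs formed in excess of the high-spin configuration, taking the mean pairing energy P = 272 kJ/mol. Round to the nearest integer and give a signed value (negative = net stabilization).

Ligand charges: 2×(-1) from NO₂⁻ and 2×(+0) from bipy sum to -2; with overall charge +0, Fe is +2.
Fe sits in group 8; removing 2 electrons leaves Fe²⁺ with 8 − 2 = 6 d electrons.
The d⁶ electrons fill as t₂g⁶ eg⁰.
The orbital stabilization is -2.4Δo = -2.4 × 317 = -761 kJ/mol.
Relative to high-spin t₂g⁴ eg² (1 paired), the low-spin configuration has 2 additional pairs, contributing +2 × 272 = +544 kJ/mol.
Overall CFSE = -761 + 544 = -217 kJ/mol.

-217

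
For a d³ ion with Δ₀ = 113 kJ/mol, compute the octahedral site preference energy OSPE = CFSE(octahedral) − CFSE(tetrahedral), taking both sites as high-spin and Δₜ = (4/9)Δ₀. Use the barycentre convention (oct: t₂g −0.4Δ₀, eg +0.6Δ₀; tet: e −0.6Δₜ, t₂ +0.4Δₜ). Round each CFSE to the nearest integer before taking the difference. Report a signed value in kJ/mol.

-96

Octahedral (high-spin): t₂g³ eg⁰, CFSE = 3(−0.4) + 0(+0.6) = -1.2Δ₀ = -1.2 × 113 = -136 kJ/mol.
Tetrahedral: e² t₂¹, CFSE = 2(−0.6) + 1(+0.4) = -0.8Δₜ = -0.8 × (4/9) × 113 = -40 kJ/mol.
OSPE = CFSE(oct) − CFSE(tet) = -136 − (-40) = -96 kJ/mol.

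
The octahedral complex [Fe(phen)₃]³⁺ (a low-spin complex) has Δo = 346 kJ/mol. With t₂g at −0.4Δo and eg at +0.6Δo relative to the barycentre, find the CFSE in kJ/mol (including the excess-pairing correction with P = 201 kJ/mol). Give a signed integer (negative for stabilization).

-290

phen is neutral, so the +3 overall charge sits on Fe: oxidation state +3.
Fe is in group 8, so Fe³⁺ is d⁵ (8 − 3 = 5).
The d⁵ electrons fill as t₂g⁵ eg⁰.
CFSE(orbital) = 5×(-0.4Δo) + 0×(0.6Δo) = -2.0Δo; with Δo = 346 kJ/mol that is -692 kJ/mol.
High-spin d⁵ would be t₂g³ eg² with 0 pairs; low-spin has 2, so 2 excess pairs cost +2P = +402 kJ/mol.
Net CFSE = -692 + 402 = -290 kJ/mol.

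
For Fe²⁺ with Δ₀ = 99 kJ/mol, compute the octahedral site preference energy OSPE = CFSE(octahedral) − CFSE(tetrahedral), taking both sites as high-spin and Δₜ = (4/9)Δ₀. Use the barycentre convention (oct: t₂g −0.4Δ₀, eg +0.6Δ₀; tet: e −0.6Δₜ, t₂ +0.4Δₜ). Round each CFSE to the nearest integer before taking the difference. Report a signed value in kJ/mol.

-14

Fe²⁺: group 8, so d-count = 8 − 2 = 6.
In an octahedral site d⁶ (HS) is t2g^4 e_g^2, giving CFSE(oct) = -0.4Δ₀ = -40 kJ/mol.
In a tetrahedral site the filling is e^3 t2^3: CFSE(tet) = -0.6Δₜ = -0.6 × (4/9)(99) = -26 kJ/mol.
OSPE = CFSE(oct) − CFSE(tet) = -40 − (-26) = -14 kJ/mol.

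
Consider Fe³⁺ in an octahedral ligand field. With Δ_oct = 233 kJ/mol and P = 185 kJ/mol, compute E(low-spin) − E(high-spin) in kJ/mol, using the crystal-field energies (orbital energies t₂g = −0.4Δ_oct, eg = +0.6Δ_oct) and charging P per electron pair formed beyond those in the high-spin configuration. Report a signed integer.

Group 8 minus oxidation state +3 gives a d⁵ configuration for Fe³⁺.
In the high-spin limit (t₂g³ eg²) the orbital term is 0.0Δ_oct = 0 kJ/mol, with no excess pairing.
Low-spin t₂g⁵ eg⁰ gives -2.0Δ_oct = -466 kJ/mol, but forming 2 extra pairs costs 2P = 370 kJ/mol, so E(LS) = -466 + 370 = -96 kJ/mol.
E(LS) − E(HS) = -96 − (0) = -96 kJ/mol.

-96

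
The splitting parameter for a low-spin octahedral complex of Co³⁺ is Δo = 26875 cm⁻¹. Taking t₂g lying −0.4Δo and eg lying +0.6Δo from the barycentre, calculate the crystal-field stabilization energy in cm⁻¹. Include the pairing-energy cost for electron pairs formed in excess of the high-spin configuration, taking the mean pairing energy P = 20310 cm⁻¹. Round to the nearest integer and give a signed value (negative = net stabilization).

-23880

Group 9 minus oxidation state +3 gives a d⁶ configuration for Co³⁺.
Electron filling gives t₂g⁶ eg⁰.
Orbital CFSE = 6(-0.4) + 0(0.6) = -2.4Δo = -2.4 × 26875 = -64500 cm⁻¹.
Relative to high-spin t₂g⁴ eg² (1 paired), the low-spin configuration has 2 additional pairs, contributing +2 × 20310 = +40620 cm⁻¹.
Net CFSE = -64500 + 40620 = -23880 cm⁻¹.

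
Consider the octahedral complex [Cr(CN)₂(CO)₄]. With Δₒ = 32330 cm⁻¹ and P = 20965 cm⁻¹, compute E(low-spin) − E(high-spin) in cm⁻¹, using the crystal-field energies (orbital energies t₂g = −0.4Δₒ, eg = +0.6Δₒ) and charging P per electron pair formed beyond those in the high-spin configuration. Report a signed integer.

Ligand charges: 2×(-1) from CN⁻ and 4×(+0) from CO sum to -2; with overall charge +0, Cr is +2.
Cr²⁺: group 6, so d-count = 6 − 2 = 4.
In the high-spin limit (t₂g³ eg¹) the orbital term is -0.6Δₒ = -19398 cm⁻¹, with no excess pairing.
Low-spin: t₂g⁴ eg⁰, orbital CFSE = -1.6Δₒ = -51728 cm⁻¹; plus 1 excess pair × P = +20965 cm⁻¹; total -30763 cm⁻¹.
The difference is -30763 − (-19398) = -11365 cm⁻¹, so low-spin lies lower.

-11365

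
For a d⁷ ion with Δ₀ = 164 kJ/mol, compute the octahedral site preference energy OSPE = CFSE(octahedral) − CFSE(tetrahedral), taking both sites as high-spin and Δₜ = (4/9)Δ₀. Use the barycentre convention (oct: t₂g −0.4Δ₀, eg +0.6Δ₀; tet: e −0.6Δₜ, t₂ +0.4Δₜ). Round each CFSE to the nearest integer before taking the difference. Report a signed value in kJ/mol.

Octahedral (high-spin): t2g^5 e_g^2, CFSE = 5(−0.4) + 2(+0.6) = -0.8Δ₀ = -0.8 × 164 = -131 kJ/mol.
Tetrahedral: e^4 t2^3, CFSE = 4(−0.6) + 3(+0.4) = -1.2Δₜ = -1.2 × (4/9) × 164 = -87 kJ/mol.
OSPE = -131 − (-87) = -44 kJ/mol.

-44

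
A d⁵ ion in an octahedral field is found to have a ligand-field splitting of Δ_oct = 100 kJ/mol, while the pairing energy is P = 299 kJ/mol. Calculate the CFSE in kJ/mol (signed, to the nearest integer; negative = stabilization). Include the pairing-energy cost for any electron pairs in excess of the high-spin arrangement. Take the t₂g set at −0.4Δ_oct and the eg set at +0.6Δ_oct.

Δ_oct < P, so pairing is avoided: the ground state is high-spin.
Filling d⁵ accordingly: t₂g³ eg².
Orbital CFSE = 0.0Δ_oct = 0.0 × 100 = 0 kJ/mol.
High-spin has no excess pairs, so no pairing correction applies.

0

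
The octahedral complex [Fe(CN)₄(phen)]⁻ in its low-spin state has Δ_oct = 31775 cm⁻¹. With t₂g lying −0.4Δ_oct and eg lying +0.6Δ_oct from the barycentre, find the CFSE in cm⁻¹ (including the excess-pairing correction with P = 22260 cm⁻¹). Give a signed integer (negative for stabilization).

-19030

Ligand charges: 4×(-1) from CN⁻ and 1×(+0) from phen sum to -4; with overall charge -1, Fe is +3.
Group 8 minus oxidation state +3 gives a d⁵ configuration for Fe³⁺.
Electron filling gives t₂g⁵ eg⁰.
CFSE(orbital) = 5×(-0.4Δ_oct) + 0×(0.6Δ_oct) = -2.0Δ_oct; with Δ_oct = 31775 cm⁻¹ that is -63550 cm⁻¹.
Relative to high-spin t₂g³ eg² (0 paired), the low-spin configuration has 2 additional pairs, contributing +2 × 22260 = +44520 cm⁻¹.
Combining: -63550 + 44520 = -19030 cm⁻¹.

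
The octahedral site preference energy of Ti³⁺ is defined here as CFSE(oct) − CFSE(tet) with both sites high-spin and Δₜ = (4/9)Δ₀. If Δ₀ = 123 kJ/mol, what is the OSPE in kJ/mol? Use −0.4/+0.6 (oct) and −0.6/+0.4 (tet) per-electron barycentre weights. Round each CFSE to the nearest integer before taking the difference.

Ti is in group 4, so Ti³⁺ is d¹ (4 − 3 = 1).
In an octahedral site d¹ (HS) is t₂g¹ eg⁰, giving CFSE(oct) = -0.4Δ₀ = -49 kJ/mol.
In a tetrahedral site the filling is e¹ t₂⁰: CFSE(tet) = -0.6Δₜ = -0.6 × (4/9)(123) = -33 kJ/mol.
Subtracting, OSPE = -49 − (-33) = -16 kJ/mol.

-16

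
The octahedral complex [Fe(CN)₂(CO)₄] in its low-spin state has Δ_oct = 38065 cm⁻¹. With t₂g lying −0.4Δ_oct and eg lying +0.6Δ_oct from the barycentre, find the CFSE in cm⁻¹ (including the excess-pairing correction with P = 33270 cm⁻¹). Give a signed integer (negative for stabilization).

Ligand charges: 2×(-1) from CN⁻ and 4×(+0) from CO sum to -2; with overall charge +0, Fe is +2.
Group 8 minus oxidation state +2 gives a d⁶ configuration for Fe²⁺.
Electron filling gives t₂g⁶ eg⁰.
CFSE(orbital) = 6×(-0.4Δ_oct) + 0×(0.6Δ_oct) = -2.4Δ_oct; with Δ_oct = 38065 cm⁻¹ that is -91356 cm⁻¹.
High-spin d⁶ would be t₂g⁴ eg² with 1 pair; low-spin has 3, so 2 excess pairs cost +2P = +66540 cm⁻¹.
Net CFSE = -91356 + 66540 = -24816 cm⁻¹.

-24816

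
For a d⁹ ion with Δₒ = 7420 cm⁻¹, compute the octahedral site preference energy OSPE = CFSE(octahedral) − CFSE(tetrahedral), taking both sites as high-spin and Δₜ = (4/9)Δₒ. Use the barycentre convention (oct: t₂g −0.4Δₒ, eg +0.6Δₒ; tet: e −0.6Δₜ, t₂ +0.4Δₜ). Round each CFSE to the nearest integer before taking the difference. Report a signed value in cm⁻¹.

-3133

Octahedral high-spin t₂g⁶ eg³: CFSE = -0.6 × 7420 = -4452 cm⁻¹.
In a tetrahedral site the filling is e⁴ t₂⁵: CFSE(tet) = -0.4Δₜ = -0.4 × (4/9)(7420) = -1319 cm⁻¹.
OSPE = -4452 − (-1319) = -3133 cm⁻¹.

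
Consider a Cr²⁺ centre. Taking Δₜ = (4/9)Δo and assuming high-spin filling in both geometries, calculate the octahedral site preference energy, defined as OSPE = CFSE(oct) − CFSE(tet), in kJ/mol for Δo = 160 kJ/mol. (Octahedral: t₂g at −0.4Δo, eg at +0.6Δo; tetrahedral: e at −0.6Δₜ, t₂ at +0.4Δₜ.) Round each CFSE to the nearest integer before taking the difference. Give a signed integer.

-68

Cr²⁺: group 6, so d-count = 6 − 2 = 4.
Octahedral high-spin t2g^3 e_g^1: CFSE = -0.6 × 160 = -96 kJ/mol.
In a tetrahedral site the filling is e^2 t2^2: CFSE(tet) = -0.4Δₜ = -0.4 × (4/9)(160) = -28 kJ/mol.
OSPE = CFSE(oct) − CFSE(tet) = -96 − (-28) = -68 kJ/mol.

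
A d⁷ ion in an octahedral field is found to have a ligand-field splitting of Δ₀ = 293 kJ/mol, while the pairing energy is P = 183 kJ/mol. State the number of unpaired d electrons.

Δ₀ > P, so pairing is preferred: the ground state is low-spin.
Filling d⁷ accordingly: t₂g⁶ eg¹.
Unpaired electrons: 1.

1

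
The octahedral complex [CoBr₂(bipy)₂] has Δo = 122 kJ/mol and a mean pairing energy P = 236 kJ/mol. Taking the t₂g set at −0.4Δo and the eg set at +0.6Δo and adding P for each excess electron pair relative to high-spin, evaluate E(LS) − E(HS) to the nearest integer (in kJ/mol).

Ligand charges: 2×(-1) from Br⁻ and 2×(+0) from bipy sum to -2; with overall charge +0, Co is +2.
Co is in group 9, so Co²⁺ is d⁷ (9 − 2 = 7).
In the high-spin limit (t₂g⁵ eg²) the orbital term is -0.8Δo = -98 kJ/mol, with no excess pairing.
Low-spin t₂g⁶ eg¹ gives -1.8Δo = -220 kJ/mol, but forming 1 extra pair costs 1P = 236 kJ/mol, so E(LS) = -220 + 236 = 16 kJ/mol.
The difference is 16 − (-98) = 114 kJ/mol, so high-spin lies lower.

114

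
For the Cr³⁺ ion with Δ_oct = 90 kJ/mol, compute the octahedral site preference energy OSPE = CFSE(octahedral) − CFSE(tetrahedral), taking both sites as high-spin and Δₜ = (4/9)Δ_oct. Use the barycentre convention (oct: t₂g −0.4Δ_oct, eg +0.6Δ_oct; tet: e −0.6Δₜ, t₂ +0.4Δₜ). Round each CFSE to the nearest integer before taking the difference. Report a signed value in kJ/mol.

-76

Cr sits in group 6; removing 3 electrons leaves Cr³⁺ with 6 − 3 = 3 d electrons.
Octahedral (high-spin): t2g^3 e_g^0, CFSE = 3(−0.4) + 0(+0.6) = -1.2Δ_oct = -1.2 × 90 = -108 kJ/mol.
Tetrahedral: e^2 t2^1, CFSE = 2(−0.6) + 1(+0.4) = -0.8Δₜ = -0.8 × (4/9) × 90 = -32 kJ/mol.
OSPE = -108 − (-32) = -76 kJ/mol.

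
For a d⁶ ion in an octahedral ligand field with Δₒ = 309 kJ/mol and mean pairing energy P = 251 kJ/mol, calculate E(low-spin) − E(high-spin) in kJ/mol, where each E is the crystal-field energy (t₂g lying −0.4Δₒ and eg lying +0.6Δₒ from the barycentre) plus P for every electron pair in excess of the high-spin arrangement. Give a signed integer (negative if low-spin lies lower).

In the high-spin limit (t₂g⁴ eg²) the orbital term is -0.4Δₒ = -124 kJ/mol, with no excess pairing.
For low-spin the configuration is t₂g⁶ eg⁰: orbital energy -2.4 × 309 = -742 kJ/mol, and 2 additional pairs relative to high-spin add 502 kJ/mol, giving -240 kJ/mol.
The difference is -240 − (-124) = -116 kJ/mol, so low-spin lies lower.

-116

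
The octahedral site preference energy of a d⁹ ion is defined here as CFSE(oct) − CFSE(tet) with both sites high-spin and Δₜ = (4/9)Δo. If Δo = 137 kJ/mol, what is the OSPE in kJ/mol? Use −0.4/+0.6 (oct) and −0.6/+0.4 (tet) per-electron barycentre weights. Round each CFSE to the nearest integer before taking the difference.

-58

In an octahedral site d⁹ (HS) is t₂g⁶ eg³, giving CFSE(oct) = -0.6Δo = -82 kJ/mol.
Tetrahedral: e⁴ t₂⁵, CFSE = 4(−0.6) + 5(+0.4) = -0.4Δₜ = -0.4 × (4/9) × 137 = -24 kJ/mol.
OSPE = CFSE(oct) − CFSE(tet) = -82 − (-24) = -58 kJ/mol.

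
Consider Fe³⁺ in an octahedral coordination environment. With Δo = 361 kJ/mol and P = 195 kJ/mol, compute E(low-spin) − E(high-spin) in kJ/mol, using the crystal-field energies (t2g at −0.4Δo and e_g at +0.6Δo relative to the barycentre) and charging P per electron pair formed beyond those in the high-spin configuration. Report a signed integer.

Group 8 minus oxidation state +3 gives a d⁵ configuration for Fe³⁺.
High-spin d⁵ fills as t2g^3 e_g^2 with CFSE 3(−0.4) + 2(+0.6) = 0.0Δo = 0 kJ/mol.
Low-spin: t2g^5 e_g^0, orbital CFSE = -2.0Δo = -722 kJ/mol; plus 2 excess pairs × P = +390 kJ/mol; total -332 kJ/mol.
E(LS) − E(HS) = -332 − (0) = -332 kJ/mol.

-332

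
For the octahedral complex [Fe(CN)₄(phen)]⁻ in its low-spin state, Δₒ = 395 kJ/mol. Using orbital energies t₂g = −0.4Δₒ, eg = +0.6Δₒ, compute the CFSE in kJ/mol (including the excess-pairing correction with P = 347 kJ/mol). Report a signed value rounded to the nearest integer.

Ligand charges: 4×(-1) from CN⁻ and 1×(+0) from phen sum to -4; with overall charge -1, Fe is +3.
Fe³⁺: group 8, so d-count = 8 − 3 = 5.
The d⁵ electrons fill as t₂g⁵ eg⁰.
Orbital CFSE = 5(-0.4) + 0(0.6) = -2.0Δₒ = -2.0 × 395 = -790 kJ/mol.
Relative to high-spin t₂g³ eg² (0 paired), the low-spin configuration has 2 additional pairs, contributing +2 × 347 = +694 kJ/mol.
Combining: -790 + 694 = -96 kJ/mol.

-96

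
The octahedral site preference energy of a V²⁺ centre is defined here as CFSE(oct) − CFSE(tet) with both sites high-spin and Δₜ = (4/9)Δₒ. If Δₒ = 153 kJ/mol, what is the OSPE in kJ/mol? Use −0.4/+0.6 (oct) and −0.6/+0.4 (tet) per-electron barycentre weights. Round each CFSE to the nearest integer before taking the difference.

-130

Group 5 minus oxidation state +2 gives a d³ configuration for V²⁺.
Octahedral high-spin t₂g³ eg⁰: CFSE = -1.2 × 153 = -184 kJ/mol.
Tetrahedral: e² t₂¹, CFSE = 2(−0.6) + 1(+0.4) = -0.8Δₜ = -0.8 × (4/9) × 153 = -54 kJ/mol.
OSPE = -184 − (-54) = -130 kJ/mol.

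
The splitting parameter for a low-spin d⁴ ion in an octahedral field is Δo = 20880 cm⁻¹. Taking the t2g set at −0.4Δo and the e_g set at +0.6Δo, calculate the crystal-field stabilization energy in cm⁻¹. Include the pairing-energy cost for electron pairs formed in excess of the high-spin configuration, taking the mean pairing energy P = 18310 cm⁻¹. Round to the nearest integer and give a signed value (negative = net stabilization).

-15098

The d⁴ electrons fill as t2g^4 e_g^0.
Orbital CFSE = 4(-0.4) + 0(0.6) = -1.6Δo = -1.6 × 20880 = -33408 cm⁻¹.
Pairing penalty: 1 pair vs 0 in the high-spin reference → 1 extra × P = 18310 cm⁻¹.
Combining: -33408 + 18310 = -15098 cm⁻¹.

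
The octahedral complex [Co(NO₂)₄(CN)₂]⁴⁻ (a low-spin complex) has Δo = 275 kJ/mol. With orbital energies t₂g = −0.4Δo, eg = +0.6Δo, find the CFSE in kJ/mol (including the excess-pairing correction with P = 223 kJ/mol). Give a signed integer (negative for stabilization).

Ligand charges: 4×(-1) from NO₂⁻ and 2×(-1) from CN⁻ sum to -6; with overall charge -4, Co is +2.
Co²⁺: group 9, so d-count = 9 − 2 = 7.
Configuration: t₂g⁶ eg¹.
Orbital CFSE = 6(-0.4) + 1(0.6) = -1.8Δo = -1.8 × 275 = -495 kJ/mol.
Relative to high-spin t₂g⁵ eg² (2 paired), the low-spin configuration has 1 additional pair, contributing +1 × 223 = +223 kJ/mol.
Combining: -495 + 223 = -272 kJ/mol.

-272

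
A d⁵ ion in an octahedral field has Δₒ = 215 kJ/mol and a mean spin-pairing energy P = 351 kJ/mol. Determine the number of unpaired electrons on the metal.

5

Δₒ < P, so pairing is avoided: the ground state is high-spin.
Filling d⁵ accordingly: t₂g³ eg².
Unpaired electrons: 5.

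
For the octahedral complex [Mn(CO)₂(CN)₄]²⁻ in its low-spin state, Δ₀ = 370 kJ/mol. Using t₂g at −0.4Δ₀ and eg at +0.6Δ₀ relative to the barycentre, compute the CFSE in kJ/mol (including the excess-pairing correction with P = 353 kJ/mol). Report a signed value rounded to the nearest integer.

-34

Ligand charges: 2×(+0) from CO and 4×(-1) from CN⁻ sum to -4; with overall charge -2, Mn is +2.
Mn²⁺: group 7, so d-count = 7 − 2 = 5.
The d⁵ electrons fill as t₂g⁵ eg⁰.
The orbital stabilization is -2.0Δ₀ = -2.0 × 370 = -740 kJ/mol.
Pairing penalty: 2 pairs vs 0 in the high-spin reference → 2 extra × P = 706 kJ/mol.
Combining: -740 + 706 = -34 kJ/mol.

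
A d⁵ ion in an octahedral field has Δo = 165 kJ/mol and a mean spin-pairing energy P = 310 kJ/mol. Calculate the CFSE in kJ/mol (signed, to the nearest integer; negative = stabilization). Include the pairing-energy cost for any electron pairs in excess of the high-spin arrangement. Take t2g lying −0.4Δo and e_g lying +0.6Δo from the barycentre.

Here Δo < P (165 < 310), so the high-spin state is favoured.
That gives t2g^3 e_g^2.
Orbital CFSE = 0.0Δo = 0.0 × 165 = 0 kJ/mol.
High-spin has no excess pairs, so no pairing correction applies.

0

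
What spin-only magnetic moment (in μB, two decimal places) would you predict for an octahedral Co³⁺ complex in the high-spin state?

Co is in group 9, so Co³⁺ is d⁶ (9 − 3 = 6).
Configuration: t₂g⁴ eg² → 4 unpaired electrons.
μ(spin-only) = √[4(4+2)] = √24 ≈ 4.90 μB.

4.90 μB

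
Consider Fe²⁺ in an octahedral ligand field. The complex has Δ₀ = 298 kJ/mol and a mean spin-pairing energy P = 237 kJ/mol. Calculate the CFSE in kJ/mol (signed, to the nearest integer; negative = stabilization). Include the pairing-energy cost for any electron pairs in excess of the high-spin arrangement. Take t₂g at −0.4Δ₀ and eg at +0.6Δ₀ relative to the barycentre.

Fe²⁺: group 8, so d-count = 8 − 2 = 6.
Δ₀ > P, so pairing is preferred: the ground state is low-spin.
Filling d⁶ accordingly: t₂g⁶ eg⁰.
Orbital CFSE = -2.4Δ₀ = -2.4 × 298 = -715 kJ/mol.
Excess pairs vs high-spin: 3 − 1 = 2; pairing cost = +474 kJ/mol.
Net CFSE = -715 + 474 = -241 kJ/mol.

-241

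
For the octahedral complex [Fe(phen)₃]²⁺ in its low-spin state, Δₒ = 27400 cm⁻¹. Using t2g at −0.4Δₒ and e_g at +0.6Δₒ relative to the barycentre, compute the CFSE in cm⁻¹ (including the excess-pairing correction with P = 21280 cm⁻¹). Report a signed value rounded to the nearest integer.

phen is neutral, so the +2 overall charge sits on Fe: oxidation state +2.
Fe sits in group 8; removing 2 electrons leaves Fe²⁺ with 8 − 2 = 6 d electrons.
Configuration: t2g^6 e_g^0.
The orbital stabilization is -2.4Δₒ = -2.4 × 27400 = -65760 cm⁻¹.
High-spin d⁶ would be t2g^4 e_g^2 with 1 pair; low-spin has 3, so 2 excess pairs cost +2P = +42560 cm⁻¹.
Combining: -65760 + 42560 = -23200 cm⁻¹.

-23200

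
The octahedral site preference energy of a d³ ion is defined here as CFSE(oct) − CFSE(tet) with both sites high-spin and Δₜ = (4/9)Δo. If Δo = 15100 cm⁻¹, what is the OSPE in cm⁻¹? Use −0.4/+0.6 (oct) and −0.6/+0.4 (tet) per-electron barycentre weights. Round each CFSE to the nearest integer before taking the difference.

Octahedral (high-spin): t₂g³ eg⁰, CFSE = 3(−0.4) + 0(+0.6) = -1.2Δo = -1.2 × 15100 = -18120 cm⁻¹.
In a tetrahedral site the filling is e² t₂¹: CFSE(tet) = -0.8Δₜ = -0.8 × (4/9)(15100) = -5369 cm⁻¹.
OSPE = CFSE(oct) − CFSE(tet) = -18120 − (-5369) = -12751 cm⁻¹.

-12751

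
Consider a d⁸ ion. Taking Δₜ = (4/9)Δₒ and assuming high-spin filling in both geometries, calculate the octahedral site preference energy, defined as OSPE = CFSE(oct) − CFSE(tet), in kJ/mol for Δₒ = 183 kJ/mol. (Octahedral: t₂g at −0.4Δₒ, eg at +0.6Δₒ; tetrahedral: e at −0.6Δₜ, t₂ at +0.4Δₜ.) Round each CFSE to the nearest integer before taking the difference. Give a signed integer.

Octahedral (high-spin): t₂g⁶ eg², CFSE = 6(−0.4) + 2(+0.6) = -1.2Δₒ = -1.2 × 183 = -220 kJ/mol.
Tetrahedral: e⁴ t₂⁴, CFSE = 4(−0.6) + 4(+0.4) = -0.8Δₜ = -0.8 × (4/9) × 183 = -65 kJ/mol.
OSPE = -220 − (-65) = -155 kJ/mol.

-155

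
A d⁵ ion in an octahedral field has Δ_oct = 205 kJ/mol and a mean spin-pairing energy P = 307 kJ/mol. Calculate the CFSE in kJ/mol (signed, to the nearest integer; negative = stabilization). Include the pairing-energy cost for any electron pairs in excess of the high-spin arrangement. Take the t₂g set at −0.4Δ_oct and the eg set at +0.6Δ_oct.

Δ_oct < P, so pairing is avoided: the ground state is high-spin.
That gives t₂g³ eg².
Orbital CFSE = 0.0Δ_oct = 0.0 × 205 = 0 kJ/mol.
High-spin has no excess pairs, so no pairing correction applies.

0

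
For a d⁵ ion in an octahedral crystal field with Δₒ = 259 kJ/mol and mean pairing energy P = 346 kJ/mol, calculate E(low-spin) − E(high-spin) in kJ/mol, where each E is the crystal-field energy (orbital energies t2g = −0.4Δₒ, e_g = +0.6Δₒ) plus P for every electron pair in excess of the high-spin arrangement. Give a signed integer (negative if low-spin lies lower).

In the high-spin limit (t2g^3 e_g^2) the orbital term is 0.0Δₒ = 0 kJ/mol, with no excess pairing.
For low-spin the configuration is t2g^5 e_g^0: orbital energy -2.0 × 259 = -518 kJ/mol, and 2 additional pairs relative to high-spin add 692 kJ/mol, giving 174 kJ/mol.
E(LS) − E(HS) = 174 − (0) = 174 kJ/mol.

174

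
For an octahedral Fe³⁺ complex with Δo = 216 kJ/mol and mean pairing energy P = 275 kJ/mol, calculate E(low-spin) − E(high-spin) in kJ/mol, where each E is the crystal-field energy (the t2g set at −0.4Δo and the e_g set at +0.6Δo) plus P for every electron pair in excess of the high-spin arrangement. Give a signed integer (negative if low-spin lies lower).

Fe is in group 8, so Fe³⁺ is d⁵ (8 − 3 = 5).
High-spin d⁵ fills as t2g^3 e_g^2 with CFSE 3(−0.4) + 2(+0.6) = 0.0Δo = 0 kJ/mol.
Low-spin t2g^5 e_g^0 gives -2.0Δo = -432 kJ/mol, but forming 2 extra pairs costs 2P = 550 kJ/mol, so E(LS) = -432 + 550 = 118 kJ/mol.
E(LS) − E(HS) = 118 − (0) = 118 kJ/mol.

118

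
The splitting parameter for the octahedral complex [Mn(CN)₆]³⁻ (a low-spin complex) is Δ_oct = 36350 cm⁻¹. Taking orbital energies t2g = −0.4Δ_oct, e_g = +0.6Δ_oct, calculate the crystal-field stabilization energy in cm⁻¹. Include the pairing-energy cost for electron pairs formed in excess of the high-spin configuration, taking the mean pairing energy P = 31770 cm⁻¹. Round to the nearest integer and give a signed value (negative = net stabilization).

-26390

Each CN⁻ contributes -1; 6 × (-1) = -6. With overall charge -3, Mn is in the +3 oxidation state.
Group 7 minus oxidation state +3 gives a d⁴ configuration for Mn³⁺.
The d⁴ electrons fill as t2g^4 e_g^0.
Orbital CFSE = 4(-0.4) + 0(0.6) = -1.6Δ_oct = -1.6 × 36350 = -58160 cm⁻¹.
Relative to high-spin t2g^3 e_g^1 (0 paired), the low-spin configuration has 1 additional pair, contributing +1 × 31770 = +31770 cm⁻¹.
Overall CFSE = -58160 + 31770 = -26390 cm⁻¹.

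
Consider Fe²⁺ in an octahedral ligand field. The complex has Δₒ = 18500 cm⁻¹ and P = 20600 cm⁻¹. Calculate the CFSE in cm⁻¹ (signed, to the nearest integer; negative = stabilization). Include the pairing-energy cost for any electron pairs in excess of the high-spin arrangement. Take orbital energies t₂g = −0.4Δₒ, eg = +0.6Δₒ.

-7400

Fe sits in group 8; removing 2 electrons leaves Fe²⁺ with 8 − 2 = 6 d electrons.
Here Δₒ < P (18500 < 20600), so the high-spin state is favoured.
Filling d⁶ accordingly: t₂g⁴ eg².
Orbital CFSE = -0.4Δₒ = -0.4 × 18500 = -7400 cm⁻¹.
High-spin has no excess pairs, so no pairing correction applies.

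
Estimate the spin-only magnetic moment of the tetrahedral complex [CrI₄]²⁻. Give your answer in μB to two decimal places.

Each I⁻ contributes -1; 4 × (-1) = -4. With overall charge -2, Cr is in the +2 oxidation state.
Group 6 minus oxidation state +2 gives a d⁴ configuration for Cr²⁺.
Tetrahedral splitting is small, so the complex is high-spin.
Configuration: e^2 t2^2 → 4 unpaired electrons.
μ(spin-only) = √[4(4+2)] = √24 ≈ 4.90 μB.

4.90 μB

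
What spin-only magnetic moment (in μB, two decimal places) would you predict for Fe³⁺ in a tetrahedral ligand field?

Fe³⁺: group 8, so d-count = 8 − 3 = 5.
Tetrahedral fields are weak (Δₜ ≈ 4/9 Δₒ), so electrons fill high-spin.
Configuration: e² t₂³ → 5 unpaired electrons.
μ(spin-only) = √[5(5+2)] = √35 ≈ 5.92 μB.

5.92 μB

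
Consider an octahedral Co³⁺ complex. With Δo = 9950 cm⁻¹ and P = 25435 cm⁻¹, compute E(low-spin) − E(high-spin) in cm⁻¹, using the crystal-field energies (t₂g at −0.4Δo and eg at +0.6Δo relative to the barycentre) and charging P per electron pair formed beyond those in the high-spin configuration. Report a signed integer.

30970

Group 9 minus oxidation state +3 gives a d⁶ configuration for Co³⁺.
High-spin: t₂g⁴ eg², CFSE = -0.4Δo = -3980 cm⁻¹.
Low-spin: t₂g⁶ eg⁰, orbital CFSE = -2.4Δo = -23880 cm⁻¹; plus 2 excess pairs × P = +50870 cm⁻¹; total 26990 cm⁻¹.
Thus E(LS) − E(HS) = 30970 cm⁻¹.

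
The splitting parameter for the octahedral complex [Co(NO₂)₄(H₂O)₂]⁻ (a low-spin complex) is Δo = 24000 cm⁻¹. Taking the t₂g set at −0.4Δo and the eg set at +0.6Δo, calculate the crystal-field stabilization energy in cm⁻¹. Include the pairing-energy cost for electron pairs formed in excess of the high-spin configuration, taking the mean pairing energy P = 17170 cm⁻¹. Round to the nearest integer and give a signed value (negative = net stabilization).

-23260

Ligand charges: 4×(-1) from NO₂⁻ and 2×(+0) from H₂O sum to -4; with overall charge -1, Co is +3.
Group 9 minus oxidation state +3 gives a d⁶ configuration for Co³⁺.
Electron filling gives t₂g⁶ eg⁰.
CFSE(orbital) = 6×(-0.4Δo) + 0×(0.6Δo) = -2.4Δo; with Δo = 24000 cm⁻¹ that is -57600 cm⁻¹.
Relative to high-spin t₂g⁴ eg² (1 paired), the low-spin configuration has 2 additional pairs, contributing +2 × 17170 = +34340 cm⁻¹.
Combining: -57600 + 34340 = -23260 cm⁻¹.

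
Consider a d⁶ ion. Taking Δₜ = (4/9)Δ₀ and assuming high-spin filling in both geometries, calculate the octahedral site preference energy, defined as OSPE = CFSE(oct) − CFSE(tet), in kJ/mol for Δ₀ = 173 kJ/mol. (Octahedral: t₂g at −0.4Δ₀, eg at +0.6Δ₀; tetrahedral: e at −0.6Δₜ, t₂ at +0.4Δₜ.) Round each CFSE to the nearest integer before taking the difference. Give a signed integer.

Octahedral (high-spin): t₂g⁴ eg², CFSE = 4(−0.4) + 2(+0.6) = -0.4Δ₀ = -0.4 × 173 = -69 kJ/mol.
Tetrahedral: e³ t₂³, CFSE = 3(−0.6) + 3(+0.4) = -0.6Δₜ = -0.6 × (4/9) × 173 = -46 kJ/mol.
OSPE = CFSE(oct) − CFSE(tet) = -69 − (-46) = -23 kJ/mol.

-23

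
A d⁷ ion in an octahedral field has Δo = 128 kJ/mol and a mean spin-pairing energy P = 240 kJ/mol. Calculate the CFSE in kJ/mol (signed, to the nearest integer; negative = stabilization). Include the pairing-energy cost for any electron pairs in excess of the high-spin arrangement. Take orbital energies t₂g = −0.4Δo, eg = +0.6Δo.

Here Δo < P (128 < 240), so the high-spin state is favoured.
Configuration: t₂g⁵ eg².
Orbital CFSE = -0.8Δo = -0.8 × 128 = -102 kJ/mol.
High-spin has no excess pairs, so no pairing correction applies.

-102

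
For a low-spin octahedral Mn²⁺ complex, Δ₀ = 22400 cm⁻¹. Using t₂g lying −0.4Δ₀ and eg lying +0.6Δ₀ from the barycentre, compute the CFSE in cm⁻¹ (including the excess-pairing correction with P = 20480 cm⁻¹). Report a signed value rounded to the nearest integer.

Group 7 minus oxidation state +2 gives a d⁵ configuration for Mn²⁺.
Electron filling gives t₂g⁵ eg⁰.
CFSE(orbital) = 5×(-0.4Δ₀) + 0×(0.6Δ₀) = -2.0Δ₀; with Δ₀ = 22400 cm⁻¹ that is -44800 cm⁻¹.
Relative to high-spin t₂g³ eg² (0 paired), the low-spin configuration has 2 additional pairs, contributing +2 × 20480 = +40960 cm⁻¹.
Combining: -44800 + 40960 = -3840 cm⁻¹.

-3840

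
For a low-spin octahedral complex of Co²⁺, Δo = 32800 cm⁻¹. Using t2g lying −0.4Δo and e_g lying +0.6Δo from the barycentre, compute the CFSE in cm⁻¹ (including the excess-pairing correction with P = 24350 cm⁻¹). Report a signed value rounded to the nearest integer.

-34690

Co²⁺: group 9, so d-count = 9 − 2 = 7.
Configuration: t2g^6 e_g^1.
Orbital CFSE = 6(-0.4) + 1(0.6) = -1.8Δo = -1.8 × 32800 = -59040 cm⁻¹.
Relative to high-spin t2g^5 e_g^2 (2 paired), the low-spin configuration has 1 additional pair, contributing +1 × 24350 = +24350 cm⁻¹.
Combining: -59040 + 24350 = -34690 cm⁻¹.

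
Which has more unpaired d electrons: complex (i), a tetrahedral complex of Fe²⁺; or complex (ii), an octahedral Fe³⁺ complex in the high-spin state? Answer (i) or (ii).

(i): Group 8 minus oxidation state +2 gives a d⁶ configuration for Fe²⁺; Tetrahedral splitting is small, so the complex is high-spin; e^3 t2^3 → 4 unpaired.
(ii): Fe sits in group 8; removing 3 electrons leaves Fe³⁺ with 8 − 3 = 5 d electrons; t2g^3 e_g^2 → 5 unpaired.
So (ii) has more unpaired electrons.

(ii)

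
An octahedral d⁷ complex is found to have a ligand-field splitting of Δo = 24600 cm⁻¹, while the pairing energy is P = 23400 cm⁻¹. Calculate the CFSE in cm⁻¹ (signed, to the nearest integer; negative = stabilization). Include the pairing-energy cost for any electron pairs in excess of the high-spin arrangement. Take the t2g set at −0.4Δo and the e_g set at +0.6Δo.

Since Δo = 24600 cm⁻¹ > P = 23400 cm⁻¹, the complex adopts the low-spin configuration.
That gives t2g^6 e_g^1.
Orbital CFSE = -1.8Δo = -1.8 × 24600 = -44280 cm⁻¹.
Excess pairs vs high-spin: 3 − 2 = 1; pairing cost = +23400 cm⁻¹.
Net CFSE = -44280 + 23400 = -20880 cm⁻¹.

-20880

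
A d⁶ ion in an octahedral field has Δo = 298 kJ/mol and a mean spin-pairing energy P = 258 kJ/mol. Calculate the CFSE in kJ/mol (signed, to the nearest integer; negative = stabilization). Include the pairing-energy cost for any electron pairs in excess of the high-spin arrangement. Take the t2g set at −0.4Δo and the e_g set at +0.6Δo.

With Δo > P the complex is low-spin.
Filling d⁶ accordingly: t2g^6 e_g^0.
Orbital CFSE = -2.4Δo = -2.4 × 298 = -715 kJ/mol.
Excess pairs vs high-spin: 3 − 1 = 2; pairing cost = +516 kJ/mol.
Net CFSE = -715 + 516 = -199 kJ/mol.

-199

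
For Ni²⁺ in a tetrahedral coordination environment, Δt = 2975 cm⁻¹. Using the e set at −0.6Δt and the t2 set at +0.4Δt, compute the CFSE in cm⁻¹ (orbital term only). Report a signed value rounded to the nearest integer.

Ni sits in group 10; removing 2 electrons leaves Ni²⁺ with 10 − 2 = 8 d electrons.
Tetrahedral splitting is small, so the complex is high-spin.
Electron filling gives e^4 t2^4.
CFSE(orbital) = 4×(-0.6Δt) + 4×(0.4Δt) = -0.8Δt; with Δt = 2975 cm⁻¹ that is -2380 cm⁻¹.

-2380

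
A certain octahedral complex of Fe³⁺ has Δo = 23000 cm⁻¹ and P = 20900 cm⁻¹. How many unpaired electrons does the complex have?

Fe is in group 8, so Fe³⁺ is d⁵ (8 − 3 = 5).
With Δo > P the complex is low-spin.
Filling d⁵ accordingly: t₂g⁵ eg⁰.
Unpaired electrons: 1.

1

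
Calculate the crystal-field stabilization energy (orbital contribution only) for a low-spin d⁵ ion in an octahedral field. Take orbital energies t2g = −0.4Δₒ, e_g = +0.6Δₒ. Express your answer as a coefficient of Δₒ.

Configuration: t2g^5 e_g^0.
CFSE = 5(-0.4Δₒ) + 0(0.6Δₒ) = -2.0Δₒ + 0.0Δₒ = -2.0Δₒ.

-2.0 Δₒ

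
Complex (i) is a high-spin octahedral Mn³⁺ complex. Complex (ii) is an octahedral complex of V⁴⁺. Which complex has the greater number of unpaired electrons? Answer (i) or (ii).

(i): Mn³⁺: group 7, so d-count = 7 − 3 = 4; t2g^3 e_g^1 → 4 unpaired.
(ii): V is in group 5, so V⁴⁺ is d¹ (5 − 4 = 1); t2g^1 e_g^0 → 1 unpaired.
So (i) has more unpaired electrons.

(i)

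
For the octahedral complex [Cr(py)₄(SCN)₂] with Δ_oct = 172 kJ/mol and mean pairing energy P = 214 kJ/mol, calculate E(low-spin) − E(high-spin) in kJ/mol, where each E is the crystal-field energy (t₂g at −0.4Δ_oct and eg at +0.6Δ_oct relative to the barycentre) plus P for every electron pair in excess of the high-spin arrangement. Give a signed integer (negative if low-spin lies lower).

42

Ligand charges: 4×(+0) from py and 2×(-1) from SCN⁻ sum to -2; with overall charge +0, Cr is +2.
Cr sits in group 6; removing 2 electrons leaves Cr²⁺ with 6 − 2 = 4 d electrons.
In the high-spin limit (t₂g³ eg¹) the orbital term is -0.6Δ_oct = -103 kJ/mol, with no excess pairing.
Low-spin t₂g⁴ eg⁰ gives -1.6Δ_oct = -275 kJ/mol, but forming 1 extra pair costs 1P = 214 kJ/mol, so E(LS) = -275 + 214 = -61 kJ/mol.
E(LS) − E(HS) = -61 − (-103) = 42 kJ/mol.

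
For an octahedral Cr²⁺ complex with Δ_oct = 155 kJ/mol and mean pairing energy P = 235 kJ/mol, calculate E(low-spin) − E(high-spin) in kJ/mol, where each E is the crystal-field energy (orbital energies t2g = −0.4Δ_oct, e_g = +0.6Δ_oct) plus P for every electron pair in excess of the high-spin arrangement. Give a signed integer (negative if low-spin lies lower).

80

Group 6 minus oxidation state +2 gives a d⁴ configuration for Cr²⁺.
In the high-spin limit (t2g^3 e_g^1) the orbital term is -0.6Δ_oct = -93 kJ/mol, with no excess pairing.
Low-spin t2g^4 e_g^0 gives -1.6Δ_oct = -248 kJ/mol, but forming 1 extra pair costs 1P = 235 kJ/mol, so E(LS) = -248 + 235 = -13 kJ/mol.
The difference is -13 − (-93) = 80 kJ/mol, so high-spin lies lower.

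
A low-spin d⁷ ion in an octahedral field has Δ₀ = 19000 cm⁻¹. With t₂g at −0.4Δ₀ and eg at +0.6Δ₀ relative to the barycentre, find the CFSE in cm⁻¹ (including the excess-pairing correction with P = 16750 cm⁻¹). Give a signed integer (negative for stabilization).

-17450

Configuration: t₂g⁶ eg¹.
Orbital CFSE = 6(-0.4) + 1(0.6) = -1.8Δ₀ = -1.8 × 19000 = -34200 cm⁻¹.
Relative to high-spin t₂g⁵ eg² (2 paired), the low-spin configuration has 1 additional pair, contributing +1 × 16750 = +16750 cm⁻¹.
Overall CFSE = -34200 + 16750 = -17450 cm⁻¹.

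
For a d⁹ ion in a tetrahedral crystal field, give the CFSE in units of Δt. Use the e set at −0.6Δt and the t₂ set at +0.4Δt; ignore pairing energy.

-0.4 Δt

Tetrahedral splitting is small, so the complex is high-spin.
Configuration: e⁴ t₂⁵.
CFSE = 4(-0.6Δt) + 5(0.4Δt) = -2.4Δt + 2.0Δt = -0.4Δt.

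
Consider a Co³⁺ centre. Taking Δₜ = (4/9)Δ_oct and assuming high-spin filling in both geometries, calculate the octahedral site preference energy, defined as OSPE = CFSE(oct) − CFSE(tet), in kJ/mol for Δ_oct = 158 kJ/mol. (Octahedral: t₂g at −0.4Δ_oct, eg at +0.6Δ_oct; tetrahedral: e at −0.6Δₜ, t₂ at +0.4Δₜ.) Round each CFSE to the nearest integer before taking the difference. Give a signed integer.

Group 9 minus oxidation state +3 gives a d⁶ configuration for Co³⁺.
In an octahedral site d⁶ (HS) is t₂g⁴ eg², giving CFSE(oct) = -0.4Δ_oct = -63 kJ/mol.
In a tetrahedral site the filling is e³ t₂³: CFSE(tet) = -0.6Δₜ = -0.6 × (4/9)(158) = -42 kJ/mol.
OSPE = CFSE(oct) − CFSE(tet) = -63 − (-42) = -21 kJ/mol.

-21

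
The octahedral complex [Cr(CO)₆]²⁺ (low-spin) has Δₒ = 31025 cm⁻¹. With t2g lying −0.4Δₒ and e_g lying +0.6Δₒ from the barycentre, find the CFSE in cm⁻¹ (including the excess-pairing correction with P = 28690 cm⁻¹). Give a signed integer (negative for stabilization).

CO is neutral, so the +2 overall charge sits on Cr: oxidation state +2.
Cr sits in group 6; removing 2 electrons leaves Cr²⁺ with 6 − 2 = 4 d electrons.
Electron filling gives t2g^4 e_g^0.
The orbital stabilization is -1.6Δₒ = -1.6 × 31025 = -49640 cm⁻¹.
Relative to high-spin t2g^3 e_g^1 (0 paired), the low-spin configuration has 1 additional pair, contributing +1 × 28690 = +28690 cm⁻¹.
Combining: -49640 + 28690 = -20950 cm⁻¹.

-20950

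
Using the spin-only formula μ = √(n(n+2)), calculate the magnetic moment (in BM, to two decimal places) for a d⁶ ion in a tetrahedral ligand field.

4.90 BM

Tetrahedral splitting is small, so the complex is high-spin.
Configuration: e^3 t2^3 → 4 unpaired electrons.
μ(spin-only) = √[4(4+2)] = √24 ≈ 4.90 BM.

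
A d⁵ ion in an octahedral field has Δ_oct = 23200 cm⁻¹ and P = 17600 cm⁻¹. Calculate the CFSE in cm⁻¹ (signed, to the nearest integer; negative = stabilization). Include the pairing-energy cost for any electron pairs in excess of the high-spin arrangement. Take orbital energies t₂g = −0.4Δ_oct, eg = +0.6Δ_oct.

Since Δ_oct = 23200 cm⁻¹ > P = 17600 cm⁻¹, the complex adopts the low-spin configuration.
That gives t₂g⁵ eg⁰.
Orbital CFSE = -2.0Δ_oct = -2.0 × 23200 = -46400 cm⁻¹.
Excess pairs vs high-spin: 2 − 0 = 2; pairing cost = +35200 cm⁻¹.
Net CFSE = -46400 + 35200 = -11200 cm⁻¹.

-11200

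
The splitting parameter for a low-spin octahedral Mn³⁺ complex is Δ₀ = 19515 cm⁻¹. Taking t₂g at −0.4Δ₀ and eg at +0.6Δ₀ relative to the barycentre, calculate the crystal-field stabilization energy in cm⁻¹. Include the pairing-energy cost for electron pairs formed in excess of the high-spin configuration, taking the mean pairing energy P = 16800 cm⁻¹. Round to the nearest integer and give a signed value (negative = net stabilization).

-14424

Mn sits in group 7; removing 3 electrons leaves Mn³⁺ with 7 − 3 = 4 d electrons.
Configuration: t₂g⁴ eg⁰.
Orbital CFSE = 4(-0.4) + 0(0.6) = -1.6Δ₀ = -1.6 × 19515 = -31224 cm⁻¹.
High-spin d⁴ would be t₂g³ eg¹ with 0 pairs; low-spin has 1, so 1 excess pair costs +1P = +16800 cm⁻¹.
Overall CFSE = -31224 + 16800 = -14424 cm⁻¹.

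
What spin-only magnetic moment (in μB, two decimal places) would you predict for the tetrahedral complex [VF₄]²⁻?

Each F⁻ contributes -1; 4 × (-1) = -4. With overall charge -2, V is in the +2 oxidation state.
Group 5 minus oxidation state +2 gives a d³ configuration for V²⁺.
Tetrahedral splitting is small, so the complex is high-spin.
Configuration: e² t₂¹ → 3 unpaired electrons.
μ(spin-only) = √[3(3+2)] = √15 ≈ 3.87 μB.

3.87 μB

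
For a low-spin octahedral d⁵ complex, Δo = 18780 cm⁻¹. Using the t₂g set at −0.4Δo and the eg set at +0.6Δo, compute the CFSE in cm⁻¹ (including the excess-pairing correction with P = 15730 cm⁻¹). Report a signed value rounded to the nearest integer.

Configuration: t₂g⁵ eg⁰.
CFSE(orbital) = 5×(-0.4Δo) + 0×(0.6Δo) = -2.0Δo; with Δo = 18780 cm⁻¹ that is -37560 cm⁻¹.
Relative to high-spin t₂g³ eg² (0 paired), the low-spin configuration has 2 additional pairs, contributing +2 × 15730 = +31460 cm⁻¹.
Combining: -37560 + 31460 = -6100 cm⁻¹.

-6100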